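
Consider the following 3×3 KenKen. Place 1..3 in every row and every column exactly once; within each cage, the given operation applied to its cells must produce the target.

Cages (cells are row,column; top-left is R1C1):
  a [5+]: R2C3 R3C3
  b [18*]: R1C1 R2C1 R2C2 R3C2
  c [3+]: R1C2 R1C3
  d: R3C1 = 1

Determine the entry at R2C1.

2

D is a freebie, leaving R3C1 = 1.
Cage b needs product 18, so R2C2 = 1.
Cage b has product 18; hence R3C2 = 3.
Row 3 already has 3, leaving R3C3 = 2.
1 is placed in column 2, which forces R1C2 = 2.
Column 3 already has 2, so R1C3 = 1.
Column 3 already has 2, so R2C3 = 3.
Row 1 already has 2, leaving R1C1 = 3.
3 is placed in row 2, which forces R2C1 = 2.
Filled in: 3 2 1 / 2 1 3 / 1 3 2.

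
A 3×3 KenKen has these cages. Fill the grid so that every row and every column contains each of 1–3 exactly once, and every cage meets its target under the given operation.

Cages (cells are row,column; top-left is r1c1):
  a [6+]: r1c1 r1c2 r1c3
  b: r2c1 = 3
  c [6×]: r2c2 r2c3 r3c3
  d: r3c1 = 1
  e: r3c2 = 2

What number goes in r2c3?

2

Cage b is given; hence r2c1 = 3.
Cage d is given, so r3c1 = 1.
Cage e is given; hence r3c2 = 2.
Row 3 now contains 2, so r3c3 = 3.
Column 1 already has 1, so r1c1 = 2.
The 3 cells of cage a must have sum 6, so r1c2 = 3.
The 3 cells of cage a must have sum 6, so r1c3 = 1.
Column 2 now contains 2; hence r2c2 = 1.
Cage c needs product 6, which forces r2c3 = 2.
The full grid is 2 3 1 / 3 1 2 / 1 2 3.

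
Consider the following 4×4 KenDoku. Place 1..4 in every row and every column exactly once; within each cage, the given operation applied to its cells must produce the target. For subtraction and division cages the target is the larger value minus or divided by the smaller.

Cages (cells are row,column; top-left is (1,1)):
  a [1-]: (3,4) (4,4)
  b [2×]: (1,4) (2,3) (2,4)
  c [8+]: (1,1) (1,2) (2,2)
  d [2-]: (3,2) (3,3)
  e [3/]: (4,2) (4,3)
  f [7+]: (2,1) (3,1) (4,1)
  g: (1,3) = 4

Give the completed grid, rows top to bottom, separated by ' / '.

G is a freebie, leaving (1,3) = 4.
The 3 cells of cage b must have product 2, leaving (1,4) = 1.
The 3 cells of cage b must have product 2, so (2,3) = 1.
Cage b needs product 2, which forces (2,4) = 2.
Column 3 now contains 1, leaving (4,3) = 3.
Row 4 now contains 3, so (4,4) = 4.
Cage c has sum 8, so (1,1) = 3.
Cage c has sum 8, which forces (1,2) = 2.
Row 2 already has 2, so (2,1) = 4.
Cage c needs sum 8; hence (2,2) = 3.
The two cells of cage d must have difference 2, leaving (3,2) = 4.
Column 3 already has 3, so (3,3) = 2.
Column 4 already has 4, leaving (3,4) = 3.
Row 4 now contains 3, so (4,2) = 1.
Row 3 already has 2; hence (3,1) = 1.
Row 4 now contains 1, so (4,1) = 2.

3 2 4 1 / 4 3 1 2 / 1 4 2 3 / 2 1 3 4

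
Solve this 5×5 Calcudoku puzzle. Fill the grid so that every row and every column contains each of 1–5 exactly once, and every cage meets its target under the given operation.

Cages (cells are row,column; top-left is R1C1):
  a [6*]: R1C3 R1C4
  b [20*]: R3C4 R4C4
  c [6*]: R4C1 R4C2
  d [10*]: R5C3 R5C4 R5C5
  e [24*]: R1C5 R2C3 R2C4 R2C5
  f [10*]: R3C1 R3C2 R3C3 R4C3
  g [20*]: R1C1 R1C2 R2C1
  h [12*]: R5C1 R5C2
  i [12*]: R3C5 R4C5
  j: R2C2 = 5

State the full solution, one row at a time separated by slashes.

5 4 3 2 1 / 1 5 4 3 2 / 2 1 5 4 3 / 3 2 1 5 4 / 4 3 2 1 5

Cage j is a single given cell, so R2C2 = 5.
Cage f needs product 10, so R4C3 = 1.
Cage g has product 20; hence R1C1 = 5.
Cage f needs product 10, which forces R3C3 = 5.
Row 3 now contains 5, which forces R3C4 = 4.
Row 3 already has 4, which forces R3C5 = 3.
4 is placed in column 4, so R4C4 = 5.
3 is placed in column 5, which forces R4C5 = 4.
Column 3 already has 5, leaving R5C3 = 2.
Row 5 now contains 2, which forces R5C4 = 1.
1 is placed in row 5, leaving R5C5 = 5.
2 is placed in column 3, leaving R1C3 = 3.
Cage a's pair has product 6, so R1C4 = 2.
Row 1 already has 2, so R1C5 = 1.
The 4 cells of cage e must have product 24; hence R2C3 = 4.
Cage e has product 24, so R2C4 = 3.
1 is placed in column 5; hence R2C5 = 2.
Row 1 now contains 1; hence R1C2 = 4.
2 is placed in row 2; hence R2C1 = 1.
1 is placed in column 1, so R3C1 = 2.
Row 3 already has 2, so R3C2 = 1.
Column 1 now contains 2, which forces R4C1 = 3.
Row 4 already has 3, so R4C2 = 2.
Column 1 already has 3, which forces R5C1 = 4.
Column 2 already has 4, leaving R5C2 = 3.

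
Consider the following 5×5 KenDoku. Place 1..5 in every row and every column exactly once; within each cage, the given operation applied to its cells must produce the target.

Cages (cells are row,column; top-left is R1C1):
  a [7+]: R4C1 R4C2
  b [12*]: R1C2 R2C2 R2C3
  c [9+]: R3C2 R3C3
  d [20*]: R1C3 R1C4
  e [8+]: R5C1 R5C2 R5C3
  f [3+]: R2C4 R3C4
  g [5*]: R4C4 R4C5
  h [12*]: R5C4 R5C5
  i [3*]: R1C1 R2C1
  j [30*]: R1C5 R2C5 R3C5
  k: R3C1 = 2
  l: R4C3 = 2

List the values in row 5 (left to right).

K is a freebie, so R3C1 = 2.
Row 3 now contains 2, which forces R3C4 = 1.
L is a freebie, leaving R4C3 = 2.
Column 4 now contains 1; hence R4C4 = 5.
5 is placed in row 4; hence R4C5 = 1.
The two cells of cage d must have product 20, so R1C3 = 5.
Column 4 now contains 5, which forces R1C4 = 4.
Column 4 now contains 1, which forces R2C4 = 2.
Column 3 already has 5; hence R3C3 = 4.
Column 4 now contains 4; hence R5C4 = 3.
Row 5 now contains 3, leaving R5C5 = 4.
Cage j needs product 30, which forces R1C5 = 2.
Cage b needs product 12, so R2C2 = 4.
4 is placed in row 3; hence R3C2 = 5.
Row 3 already has 5, which forces R3C5 = 3.
Column 2 already has 4, leaving R4C2 = 3.
The 3 cells of cage e must have sum 8, so R5C1 = 5.
Cage e needs sum 8; hence R5C2 = 2.
Row 5 now contains 3, leaving R5C3 = 1.
3 is placed in column 2, which forces R1C2 = 1.
Column 3 now contains 1, so R2C3 = 3.
3 is placed in column 5; hence R2C5 = 5.
Row 4 already has 3, so R4C1 = 4.
Row 1 already has 1, which forces R1C1 = 3.
Row 2 now contains 3; hence R2C1 = 1.
The full grid is 3 1 5 4 2 / 1 4 3 2 5 / 2 5 4 1 3 / 4 3 2 5 1 / 5 2 1 3 4.

5 2 1 3 4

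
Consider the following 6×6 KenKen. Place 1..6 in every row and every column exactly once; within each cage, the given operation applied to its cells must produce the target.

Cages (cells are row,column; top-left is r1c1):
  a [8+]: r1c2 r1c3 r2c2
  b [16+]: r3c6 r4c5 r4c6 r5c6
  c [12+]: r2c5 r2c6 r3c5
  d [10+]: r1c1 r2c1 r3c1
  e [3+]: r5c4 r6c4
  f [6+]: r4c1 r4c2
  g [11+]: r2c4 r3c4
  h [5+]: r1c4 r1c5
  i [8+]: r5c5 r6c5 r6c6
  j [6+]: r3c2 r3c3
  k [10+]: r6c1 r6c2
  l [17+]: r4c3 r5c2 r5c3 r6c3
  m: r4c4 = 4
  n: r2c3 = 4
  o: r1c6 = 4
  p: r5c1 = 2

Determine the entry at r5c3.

Cage o is a single given cell, so r1c6 = 4.
Cage n is given; hence r2c3 = 4.
Cage m is given; hence r4c4 = 4.
Cage p is a single given cell, which forces r5c1 = 2.
Row 5 now contains 2, so r5c4 = 1.
Column 4 already has 1, which forces r6c4 = 2.
Column 4 already has 2; hence r1c4 = 3.
The two cells of cage h must have sum 5, which forces r1c5 = 2.
The only place for 5 in row 6 is r6c3.
5 is placed in column 3, which forces r1c3 = 1.
Column 3 already has 1, leaving r3c3 = 2.
Column 3 now contains 2, so r4c3 = 3.
Cage l needs sum 17, which forces r5c3 = 6.
Cage j's pair has sum 6; hence r3c2 = 4.
The 4 cells of cage l must have sum 17, which forces r5c2 = 3.
Row 5 already has 3, which forces r5c5 = 4.
Row 5 already has 3, so r5c6 = 5.
4 is placed in column 2, which forces r6c2 = 6.
The 3 cells of cage d must have sum 10, leaving r1c1 = 6.
Column 2 already has 6; hence r1c2 = 5.
Cage a needs sum 8, leaving r2c2 = 2.
Cage b has sum 16; hence r3c6 = 3.
Column 2 now contains 5, which forces r4c2 = 1.
Cage b has sum 16; hence r4c5 = 6.
Cage b has sum 16, leaving r4c6 = 2.
Row 6 already has 6, which forces r6c1 = 4.
Column 6 now contains 3, which forces r6c6 = 1.
Cage d has sum 10, so r2c1 = 3.
Column 6 now contains 1; hence r2c6 = 6.
Row 3 now contains 3, which forces r3c1 = 1.
1 is placed in row 3, so r3c5 = 5.
1 is placed in row 4; hence r4c1 = 5.
1 is placed in row 6, which forces r6c5 = 3.
Row 2 already has 6, so r2c4 = 5.
Column 5 already has 5, which forces r2c5 = 1.
5 is placed in row 3, so r3c4 = 6.
The full grid is 6 5 1 3 2 4 / 3 2 4 5 1 6 / 1 4 2 6 5 3 / 5 1 3 4 6 2 / 2 3 6 1 4 5 / 4 6 5 2 3 1.

6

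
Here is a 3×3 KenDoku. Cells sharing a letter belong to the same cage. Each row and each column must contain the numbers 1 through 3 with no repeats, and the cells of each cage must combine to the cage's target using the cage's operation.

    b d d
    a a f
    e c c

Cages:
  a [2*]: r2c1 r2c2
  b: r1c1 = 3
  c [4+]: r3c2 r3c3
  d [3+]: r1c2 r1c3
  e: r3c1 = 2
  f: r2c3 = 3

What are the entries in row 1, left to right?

B is a freebie, leaving r1c1 = 3.
Cage f is a single given cell; hence r2c3 = 3.
E is a freebie, so r3c1 = 2.
3 is placed in column 3, which forces r3c3 = 1.
Cage d's pair has sum 3, leaving r1c2 = 1.
Column 3 now contains 1, leaving r1c3 = 2.
Column 1 already has 2; hence r2c1 = 1.
Cage a's pair has product 2, leaving r2c2 = 2.
1 is placed in row 3, so r3c2 = 3.
Completed grid: 3 1 2 / 1 2 3 / 2 3 1.

3 1 2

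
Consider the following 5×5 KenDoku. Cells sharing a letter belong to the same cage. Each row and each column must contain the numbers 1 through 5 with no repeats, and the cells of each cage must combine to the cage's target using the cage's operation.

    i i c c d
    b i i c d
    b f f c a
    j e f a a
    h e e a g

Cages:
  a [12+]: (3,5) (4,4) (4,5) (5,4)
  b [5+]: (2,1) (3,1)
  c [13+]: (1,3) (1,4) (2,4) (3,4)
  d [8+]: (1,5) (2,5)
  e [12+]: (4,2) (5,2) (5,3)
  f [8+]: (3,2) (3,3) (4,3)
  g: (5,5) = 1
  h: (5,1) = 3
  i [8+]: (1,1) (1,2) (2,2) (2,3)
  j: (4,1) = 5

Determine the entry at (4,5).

2

J is a freebie, which forces (4,1) = 5.
Cage h is a single given cell; hence (5,1) = 3.
Cage g is a single given cell; hence (5,5) = 1.
Cage e needs sum 12, leaving (4,2) = 3.
In row 5, 2 can only go at (5,4), so (5,4) = 2.
Column 1 needs a 2, and only (1,1) is open for it.
The 4 cells of cage i must have sum 8, so (1,2) = 1.
The only place for 2 in row 2 is (2,2).
Cage i has sum 8, which forces (2,3) = 3.
Row 2 now contains 3, which forces (2,5) = 5.
5 is placed in column 5, which forces (3,5) = 4.
4 is placed in column 5; hence (4,5) = 2.
5 is placed in column 5, leaving (1,5) = 3.
Cage b's pair has sum 5, so (2,1) = 4.
Row 2 now contains 4; hence (2,4) = 1.
Row 3 already has 4, so (3,1) = 1.
Row 3 already has 4, which forces (3,2) = 5.
The 3 cells of cage f must have sum 8; hence (3,3) = 2.
Row 3 now contains 5, which forces (3,4) = 3.
2 is placed in row 4; hence (4,3) = 1.
Cage a needs sum 12, leaving (4,4) = 4.
5 is placed in column 2, so (5,2) = 4.
Row 5 now contains 4, leaving (5,3) = 5.
Column 3 already has 5, which forces (1,3) = 4.
Column 4 already has 4, leaving (1,4) = 5.
Filled in: 2 1 4 5 3 / 4 2 3 1 5 / 1 5 2 3 4 / 5 3 1 4 2 / 3 4 5 2 1.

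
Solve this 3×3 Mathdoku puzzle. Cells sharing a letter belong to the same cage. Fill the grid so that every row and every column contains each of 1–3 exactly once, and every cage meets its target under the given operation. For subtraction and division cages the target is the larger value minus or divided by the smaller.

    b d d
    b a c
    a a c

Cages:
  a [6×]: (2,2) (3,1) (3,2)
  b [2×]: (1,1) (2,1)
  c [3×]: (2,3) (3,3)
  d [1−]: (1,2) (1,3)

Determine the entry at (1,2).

3

In column 1, 3 can only go at (3,1), so (3,1) = 3.
The two cells of cage c must have product 3; hence (2,3) = 3.
3 is placed in row 3, so (3,3) = 1.
1 is placed in column 3; hence (1,3) = 2.
Cage a has product 6, leaving (2,2) = 1.
1 is placed in row 3, which forces (3,2) = 2.
2 is placed in row 1, so (1,1) = 1.
Column 2 now contains 1, so (1,2) = 3.
Row 2 already has 1; hence (2,1) = 2.
The full grid is 1 3 2 / 2 1 3 / 3 2 1.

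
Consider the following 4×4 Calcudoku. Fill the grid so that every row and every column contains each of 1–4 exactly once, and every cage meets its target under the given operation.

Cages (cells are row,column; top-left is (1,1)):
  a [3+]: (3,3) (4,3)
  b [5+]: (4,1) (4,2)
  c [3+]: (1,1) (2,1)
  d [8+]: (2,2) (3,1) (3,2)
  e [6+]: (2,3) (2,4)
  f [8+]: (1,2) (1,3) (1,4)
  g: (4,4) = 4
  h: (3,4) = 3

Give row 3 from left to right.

H is a freebie, which forces (3,4) = 3.
G is a freebie; hence (4,4) = 4.
4 is placed in column 4, which forces (1,4) = 1.
The two cells of cage e must have sum 6; hence (2,3) = 4.
4 is placed in column 4; hence (2,4) = 2.
Row 1 already has 1, which forces (1,1) = 2.
The 3 cells of cage f must have sum 8, so (1,2) = 4.
Column 3 now contains 4; hence (1,3) = 3.
Row 2 now contains 2; hence (2,1) = 1.
Row 2 now contains 2, which forces (2,2) = 3.
Column 1 already has 1; hence (3,1) = 4.
Column 2 now contains 4; hence (3,2) = 1.
Row 3 now contains 1, leaving (3,3) = 2.
Column 1 now contains 2, which forces (4,1) = 3.
Column 2 now contains 3, so (4,2) = 2.
Column 3 now contains 2, so (4,3) = 1.
Filled in: 2 4 3 1 / 1 3 4 2 / 4 1 2 3 / 3 2 1 4.

4 1 2 3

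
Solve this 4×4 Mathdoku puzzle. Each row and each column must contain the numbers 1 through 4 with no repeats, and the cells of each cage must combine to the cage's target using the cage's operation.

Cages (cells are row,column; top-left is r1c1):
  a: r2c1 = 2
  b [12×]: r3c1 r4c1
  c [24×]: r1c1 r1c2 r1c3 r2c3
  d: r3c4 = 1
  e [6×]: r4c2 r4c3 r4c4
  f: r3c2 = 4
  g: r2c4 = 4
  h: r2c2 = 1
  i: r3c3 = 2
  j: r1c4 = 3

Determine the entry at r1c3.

J is a freebie, which forces r1c4 = 3.
A is a freebie, leaving r2c1 = 2.
H is a freebie, which forces r2c2 = 1.
G is a freebie, so r2c4 = 4.
Cage f is a single given cell; hence r3c2 = 4.
Cage i is a single given cell, which forces r3c3 = 2.
Cage d is a single given cell, so r3c4 = 1.
1 is placed in column 4, which forces r4c4 = 2.
Column 2 already has 4, leaving r1c2 = 2.
4 is placed in row 2, which forces r2c3 = 3.
4 is placed in row 3; hence r3c1 = 3.
Cage b's pair has product 12, so r4c1 = 4.
2 is placed in row 4, leaving r4c2 = 3.
Cage e has product 6, leaving r4c3 = 1.
Column 1 already has 4; hence r1c1 = 1.
Column 3 already has 1, leaving r1c3 = 4.
Filled in: 1 2 4 3 / 2 1 3 4 / 3 4 2 1 / 4 3 1 2.

4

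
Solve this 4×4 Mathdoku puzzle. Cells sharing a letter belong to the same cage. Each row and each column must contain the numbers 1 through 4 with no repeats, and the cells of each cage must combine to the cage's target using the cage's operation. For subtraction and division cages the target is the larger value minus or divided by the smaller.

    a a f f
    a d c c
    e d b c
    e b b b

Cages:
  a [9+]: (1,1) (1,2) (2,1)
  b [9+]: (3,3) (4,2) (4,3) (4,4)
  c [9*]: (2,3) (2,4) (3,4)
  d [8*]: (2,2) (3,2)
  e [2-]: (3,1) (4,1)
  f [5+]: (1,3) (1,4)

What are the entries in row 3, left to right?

1 4 2 3

The 3 cells of cage c must have product 9; hence (2,3) = 3.
The 3 cells of cage c must have product 9, which forces (2,4) = 1.
Cage c needs product 9, which forces (3,4) = 3.
Cage f needs two cells with sum 5, which forces (1,3) = 1.
Cage f needs two cells with sum 5, which forces (1,4) = 4.
Cage b needs sum 9, so (3,3) = 2.
Column 3 already has 1, so (4,3) = 4.
Column 4 already has 4, so (4,4) = 2.
Cage a needs sum 9, so (2,1) = 4.
The two cells of cage d must have product 8; hence (2,2) = 2.
The two cells of cage e must have difference 2; hence (3,1) = 1.
Row 3 already has 2, which forces (3,2) = 4.
Row 4 already has 2, which forces (4,1) = 3.
Row 4 already has 2, which forces (4,2) = 1.
3 is placed in column 1, so (1,1) = 2.
2 is placed in column 2, which forces (1,2) = 3.
Completed grid: 2 3 1 4 / 4 2 3 1 / 1 4 2 3 / 3 1 4 2.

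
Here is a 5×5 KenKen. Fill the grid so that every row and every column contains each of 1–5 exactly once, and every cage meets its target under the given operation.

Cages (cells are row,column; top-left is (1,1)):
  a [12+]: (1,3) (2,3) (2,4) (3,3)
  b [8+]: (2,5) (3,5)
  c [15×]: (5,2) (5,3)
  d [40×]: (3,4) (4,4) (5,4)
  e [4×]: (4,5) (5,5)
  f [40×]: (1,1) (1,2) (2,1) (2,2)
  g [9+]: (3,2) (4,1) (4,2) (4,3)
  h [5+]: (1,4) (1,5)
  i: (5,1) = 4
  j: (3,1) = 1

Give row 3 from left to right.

1 3 2 4 5

J is a freebie, so (3,1) = 1.
I is a freebie, which forces (5,1) = 4.
Row 5 already has 4, leaving (5,5) = 1.
1 is placed in column 5, leaving (4,5) = 4.
Cage g needs sum 9, which forces (3,2) = 3.
Cage d has product 40, leaving (3,4) = 4.
3 is placed in row 3, so (3,5) = 5.
Column 2 already has 3, which forces (5,2) = 5.
Row 5 now contains 5, which forces (5,3) = 3.
Row 5 now contains 5, so (5,4) = 2.
Column 4 now contains 2, so (1,4) = 3.
Cage h needs two cells with sum 5, leaving (1,5) = 2.
Column 5 already has 5, which forces (2,5) = 3.
5 is placed in row 3, which forces (3,3) = 2.
The 4 cells of cage g must have sum 9, which forces (4,1) = 3.
2 is placed in column 3; hence (4,3) = 1.
Column 4 now contains 2; hence (4,4) = 5.
Row 1 already has 2, so (1,1) = 5.
5 is placed in row 1, leaving (1,3) = 4.
Cage f needs product 40, which forces (2,1) = 2.
4 is placed in column 3, which forces (2,3) = 5.
Column 4 already has 5; hence (2,4) = 1.
1 is placed in row 4; hence (4,2) = 2.
4 is placed in row 1, so (1,2) = 1.
1 is placed in row 2, leaving (2,2) = 4.
Completed grid: 5 1 4 3 2 / 2 4 5 1 3 / 1 3 2 4 5 / 3 2 1 5 4 / 4 5 3 2 1.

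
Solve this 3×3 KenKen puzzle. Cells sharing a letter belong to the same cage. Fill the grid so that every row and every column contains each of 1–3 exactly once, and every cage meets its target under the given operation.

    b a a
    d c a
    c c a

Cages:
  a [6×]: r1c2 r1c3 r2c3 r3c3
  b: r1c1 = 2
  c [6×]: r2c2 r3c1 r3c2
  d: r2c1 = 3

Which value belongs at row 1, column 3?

3

Cage b is given, which forces r1c1 = 2.
Cage a has product 6, so r1c2 = 1.
Row 1 now contains 2, leaving r1c3 = 3.
Cage d is given, so r2c1 = 3.
3 is placed in row 2, leaving r2c2 = 2.
Row 2 already has 2, which forces r2c3 = 1.
Column 1 now contains 3, which forces r3c1 = 1.
2 is placed in column 2, which forces r3c2 = 3.
1 is placed in column 3; hence r3c3 = 2.
Filled in: 2 1 3 / 3 2 1 / 1 3 2.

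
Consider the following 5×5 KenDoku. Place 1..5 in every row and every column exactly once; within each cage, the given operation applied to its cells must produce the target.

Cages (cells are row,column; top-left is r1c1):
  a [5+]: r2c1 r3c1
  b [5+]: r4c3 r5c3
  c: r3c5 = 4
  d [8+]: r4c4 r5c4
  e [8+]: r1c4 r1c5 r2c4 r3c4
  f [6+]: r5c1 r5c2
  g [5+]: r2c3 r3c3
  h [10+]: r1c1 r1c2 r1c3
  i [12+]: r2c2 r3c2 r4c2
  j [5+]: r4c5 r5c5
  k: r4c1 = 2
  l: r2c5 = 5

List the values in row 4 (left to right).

Cage l is given, which forces r2c5 = 5.
C is a freebie, leaving r3c5 = 4.
Cage k is given, leaving r4c1 = 2.
Cage a needs two cells with sum 5, which forces r2c1 = 4.
4 is placed in row 2, so r2c2 = 3.
Row 2 now contains 3, leaving r2c3 = 2.
Row 2 already has 2, leaving r2c4 = 1.
Cage a needs two cells with sum 5, so r3c1 = 1.
3 is placed in column 2, so r3c2 = 5.
Row 3 already has 1, leaving r3c3 = 3.
Row 3 now contains 3, leaving r3c4 = 2.
Column 2 now contains 5, leaving r4c2 = 4.
4 is placed in row 4, which forces r4c3 = 1.
Cage j needs two cells with sum 5; hence r4c5 = 3.
Column 1 now contains 1, so r5c1 = 5.
1 is placed in column 3, so r5c3 = 4.
Row 5 already has 5, so r5c4 = 3.
Cage j needs two cells with sum 5; hence r5c5 = 2.
Column 1 now contains 5; hence r1c1 = 3.
Cage h has sum 10, leaving r1c2 = 2.
Column 3 now contains 4, which forces r1c3 = 5.
Column 4 now contains 3, which forces r1c4 = 4.
Column 5 already has 2, so r1c5 = 1.
Row 4 now contains 3, which forces r4c4 = 5.
Row 5 already has 2, which forces r5c2 = 1.
The full grid is 3 2 5 4 1 / 4 3 2 1 5 / 1 5 3 2 4 / 2 4 1 5 3 / 5 1 4 3 2.

2 4 1 5 3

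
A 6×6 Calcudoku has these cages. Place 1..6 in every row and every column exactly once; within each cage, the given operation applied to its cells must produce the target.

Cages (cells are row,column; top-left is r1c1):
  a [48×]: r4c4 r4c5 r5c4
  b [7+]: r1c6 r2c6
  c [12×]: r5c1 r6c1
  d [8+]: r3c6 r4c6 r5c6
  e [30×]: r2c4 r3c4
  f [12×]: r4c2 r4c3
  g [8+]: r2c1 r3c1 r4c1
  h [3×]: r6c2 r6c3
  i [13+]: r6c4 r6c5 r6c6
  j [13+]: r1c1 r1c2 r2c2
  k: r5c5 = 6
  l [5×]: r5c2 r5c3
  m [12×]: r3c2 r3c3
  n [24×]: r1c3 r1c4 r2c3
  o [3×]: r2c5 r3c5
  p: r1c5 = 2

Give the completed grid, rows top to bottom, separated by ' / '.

Cage p is given, leaving r1c5 = 2.
K is a freebie, leaving r5c5 = 6.
6 is placed in column 5, leaving r4c5 = 4.
The only place for 5 in row 6 is r6c5.
Row 6 needs a 4, and only r6c1 is open for it.
Cage c's pair has product 12; hence r5c1 = 3.
The only place for 6 in column 1 is r1c1.
Column 3 needs a 5, and only r5c3 is open for it.
Row 5 already has 5, leaving r5c2 = 1.
Column 2 now contains 1, so r6c2 = 3.
Row 6 already has 3, so r6c3 = 1.
Cage j has sum 13; hence r1c2 = 5.
The 3 cells of cage j must have sum 13; hence r2c2 = 2.
Row 2 now contains 2, which forces r2c3 = 6.
6 is placed in row 2, so r2c4 = 5.
Column 4 already has 5, which forces r3c4 = 6.
Column 2 now contains 2, which forces r4c2 = 6.
Column 3 now contains 6; hence r4c3 = 2.
Column 4 now contains 6, which forces r4c4 = 3.
Column 4 now contains 6, which forces r6c4 = 2.
Row 6 already has 2, so r6c6 = 6.
Cage n has product 24, which forces r1c3 = 4.
The 3 cells of cage n must have product 24, so r1c4 = 1.
Row 1 now contains 4; hence r1c6 = 3.
Row 2 now contains 5; hence r2c1 = 1.
Row 2 already has 1, which forces r2c5 = 3.
3 is placed in column 6; hence r2c6 = 4.
The 3 cells of cage g must have sum 8, which forces r3c1 = 2.
Row 3 now contains 6, so r3c2 = 4.
Column 3 already has 2, which forces r3c3 = 3.
Column 5 already has 3, leaving r3c5 = 1.
Row 3 already has 1; hence r3c6 = 5.
Cage g needs sum 8; hence r4c1 = 5.
5 is placed in column 6, which forces r4c6 = 1.
2 is placed in column 4; hence r5c4 = 4.
Column 6 already has 4, which forces r5c6 = 2.

6 5 4 1 2 3 / 1 2 6 5 3 4 / 2 4 3 6 1 5 / 5 6 2 3 4 1 / 3 1 5 4 6 2 / 4 3 1 2 5 6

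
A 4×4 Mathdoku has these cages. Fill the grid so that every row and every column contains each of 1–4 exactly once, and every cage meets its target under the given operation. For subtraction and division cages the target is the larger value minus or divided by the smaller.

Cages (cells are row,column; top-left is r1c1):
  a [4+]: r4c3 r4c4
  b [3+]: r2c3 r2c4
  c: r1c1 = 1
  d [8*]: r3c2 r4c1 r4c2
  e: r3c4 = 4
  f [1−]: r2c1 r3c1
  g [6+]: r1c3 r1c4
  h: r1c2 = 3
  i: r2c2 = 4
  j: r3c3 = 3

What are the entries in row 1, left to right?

1 3 4 2

Cage c is given, leaving r1c1 = 1.
H is a freebie, so r1c2 = 3.
I is a freebie, which forces r2c2 = 4.
Cage j is a single given cell, which forces r3c3 = 3.
E is a freebie, which forces r3c4 = 4.
Column 3 already has 3, which forces r4c3 = 1.
1 is placed in row 4, so r4c4 = 3.
Cage g needs two cells with sum 6, leaving r1c3 = 4.
Column 4 now contains 4; hence r1c4 = 2.
The two cells of cage f must have difference 1, leaving r2c1 = 3.
Column 3 now contains 1, so r2c3 = 2.
Cage b needs two cells with sum 3, which forces r2c4 = 1.
Row 3 already has 4, so r3c1 = 2.
Cage d has product 8, leaving r3c2 = 1.
Cage d has product 8, so r4c1 = 4.
1 is placed in row 4; hence r4c2 = 2.
The full grid is 1 3 4 2 / 3 4 2 1 / 2 1 3 4 / 4 2 1 3.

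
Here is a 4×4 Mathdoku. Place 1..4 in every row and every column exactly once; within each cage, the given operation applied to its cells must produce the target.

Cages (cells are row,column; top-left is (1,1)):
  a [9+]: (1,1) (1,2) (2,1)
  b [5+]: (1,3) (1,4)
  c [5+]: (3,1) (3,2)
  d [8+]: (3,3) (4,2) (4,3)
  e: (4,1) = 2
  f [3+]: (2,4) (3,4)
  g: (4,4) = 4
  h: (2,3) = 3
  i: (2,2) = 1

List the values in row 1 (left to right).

Cage i is given; hence (2,2) = 1.
Cage h is given; hence (2,3) = 3.
1 is placed in row 2, which forces (2,4) = 2.
Column 4 now contains 2, which forces (3,4) = 1.
Cage e is a single given cell, leaving (4,1) = 2.
Cage g is a single given cell, which forces (4,4) = 4.
Cage b's pair has sum 5; hence (1,3) = 2.
Column 4 now contains 4; hence (1,4) = 3.
Row 2 already has 2, which forces (2,1) = 4.
The two cells of cage c must have sum 5, leaving (3,1) = 3.
Cage c needs two cells with sum 5, so (3,2) = 2.
Cage d needs sum 8, so (3,3) = 4.
Row 4 already has 4, which forces (4,2) = 3.
Row 4 already has 4; hence (4,3) = 1.
3 is placed in row 1, which forces (1,1) = 1.
Row 1 now contains 2; hence (1,2) = 4.
The full grid is 1 4 2 3 / 4 1 3 2 / 3 2 4 1 / 2 3 1 4.

1 4 2 3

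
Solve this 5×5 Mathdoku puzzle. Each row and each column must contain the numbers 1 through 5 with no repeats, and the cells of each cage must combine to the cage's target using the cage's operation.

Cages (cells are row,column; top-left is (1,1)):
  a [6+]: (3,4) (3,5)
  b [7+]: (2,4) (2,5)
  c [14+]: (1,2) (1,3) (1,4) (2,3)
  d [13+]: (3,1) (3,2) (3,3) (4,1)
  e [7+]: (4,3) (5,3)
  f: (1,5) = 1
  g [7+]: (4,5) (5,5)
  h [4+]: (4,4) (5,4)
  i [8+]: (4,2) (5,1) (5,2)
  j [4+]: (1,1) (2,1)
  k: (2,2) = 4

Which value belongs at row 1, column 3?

4

F is a freebie, leaving (1,5) = 1.
Cage k is a single given cell, which forces (2,2) = 4.
1 is placed in row 1; hence (1,1) = 3.
Cage j's pair has sum 4; hence (2,1) = 1.
The 4 cells of cage c must have sum 14; hence (2,3) = 3.
In row 3, 3 can only go at (3,2), so (3,2) = 3.
The only place for 4 in row 5 is (5,5).
Cage g's pair has sum 7, leaving (4,5) = 3.
3 is placed in row 4, leaving (4,4) = 1.
Cage h needs two cells with sum 4, leaving (5,4) = 3.
1 is placed in column 4, which forces (3,4) = 4.
The two cells of cage a must have sum 6; hence (3,5) = 2.
Cage i needs sum 8, which forces (5,2) = 1.
The 4 cells of cage c must have sum 14, which forces (1,3) = 4.
Cage b's pair has sum 7, leaving (2,4) = 2.
Column 5 now contains 2, so (2,5) = 5.
2 is placed in row 3; hence (3,1) = 5.
Row 3 already has 4, which forces (3,3) = 1.
The 4 cells of cage d must have sum 13, so (4,1) = 4.
Column 1 already has 5, which forces (5,1) = 2.
Row 5 now contains 2, leaving (5,3) = 5.
Cage c needs sum 14, so (1,2) = 2.
Column 4 already has 2, which forces (1,4) = 5.
Cage i needs sum 8; hence (4,2) = 5.
Column 3 already has 5, leaving (4,3) = 2.
Filled in: 3 2 4 5 1 / 1 4 3 2 5 / 5 3 1 4 2 / 4 5 2 1 3 / 2 1 5 3 4.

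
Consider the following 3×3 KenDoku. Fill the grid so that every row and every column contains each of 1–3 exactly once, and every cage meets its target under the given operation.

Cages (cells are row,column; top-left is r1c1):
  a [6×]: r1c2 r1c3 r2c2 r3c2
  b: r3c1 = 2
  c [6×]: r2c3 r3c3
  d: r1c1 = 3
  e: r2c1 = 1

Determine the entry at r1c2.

2

Cage d is a single given cell, which forces r1c1 = 3.
Row 1 now contains 3, which forces r1c2 = 2.
The 4 cells of cage a must have product 6, leaving r1c3 = 1.
Cage e is given; hence r2c1 = 1.
Row 2 now contains 1, which forces r2c2 = 3.
Row 2 now contains 3, leaving r2c3 = 2.
B is a freebie, leaving r3c1 = 2.
3 is placed in column 2; hence r3c2 = 1.
Column 3 already has 2; hence r3c3 = 3.
Filled in: 3 2 1 / 1 3 2 / 2 1 3.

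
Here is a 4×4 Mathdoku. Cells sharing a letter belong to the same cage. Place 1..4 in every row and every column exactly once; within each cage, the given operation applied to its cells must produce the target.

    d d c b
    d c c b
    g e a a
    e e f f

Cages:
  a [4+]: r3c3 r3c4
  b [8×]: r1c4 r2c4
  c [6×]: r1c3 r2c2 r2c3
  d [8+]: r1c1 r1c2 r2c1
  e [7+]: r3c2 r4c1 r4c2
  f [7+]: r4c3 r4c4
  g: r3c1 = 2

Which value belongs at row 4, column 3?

4

Cage g is given, leaving r3c1 = 2.
Row 3 needs a 4, and only r3c2 is open for it.
The 3 cells of cage e must have sum 7, which forces r4c1 = 1.
Cage e needs sum 7, leaving r4c2 = 2.
Cage d has sum 8, which forces r1c2 = 1.
1 is placed in column 2, which forces r2c2 = 3.
The 3 cells of cage d must have sum 8; hence r1c1 = 3.
The 3 cells of cage c must have product 6, which forces r1c3 = 2.
Row 1 now contains 2, so r1c4 = 4.
3 is placed in row 2, so r2c1 = 4.
Cage c has product 6; hence r2c3 = 1.
4 is placed in column 4, leaving r2c4 = 2.
Column 3 already has 1; hence r3c3 = 3.
3 is placed in row 3; hence r3c4 = 1.
Column 3 now contains 3, which forces r4c3 = 4.
4 is placed in column 4, so r4c4 = 3.
Completed grid: 3 1 2 4 / 4 3 1 2 / 2 4 3 1 / 1 2 4 3.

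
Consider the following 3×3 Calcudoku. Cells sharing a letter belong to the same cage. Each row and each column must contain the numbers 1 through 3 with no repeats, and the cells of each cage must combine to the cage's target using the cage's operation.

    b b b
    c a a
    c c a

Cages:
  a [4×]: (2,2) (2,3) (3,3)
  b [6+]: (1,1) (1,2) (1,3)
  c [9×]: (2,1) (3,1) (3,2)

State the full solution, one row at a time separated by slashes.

2 1 3 / 3 2 1 / 1 3 2

Cage c needs product 9; hence (2,1) = 3.
Cage a has product 4, leaving (2,2) = 2.
The 3 cells of cage a must have product 4, which forces (2,3) = 1.
Cage c needs product 9, so (3,1) = 1.
Cage c needs product 9, so (3,2) = 3.
The 3 cells of cage a must have product 4, leaving (3,3) = 2.
Column 1 already has 1, which forces (1,1) = 2.
Column 2 now contains 3, leaving (1,2) = 1.
Column 3 already has 2, which forces (1,3) = 3.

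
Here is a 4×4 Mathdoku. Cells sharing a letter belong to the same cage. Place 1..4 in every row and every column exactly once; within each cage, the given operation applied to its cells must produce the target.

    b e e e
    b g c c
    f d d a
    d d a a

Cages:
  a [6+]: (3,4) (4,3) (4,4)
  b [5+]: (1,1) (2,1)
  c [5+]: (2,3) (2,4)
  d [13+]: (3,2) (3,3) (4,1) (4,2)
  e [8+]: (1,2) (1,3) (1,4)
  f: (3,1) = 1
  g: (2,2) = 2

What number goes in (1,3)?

Cage g is a single given cell; hence (2,2) = 2.
Cage f is a single given cell, so (3,1) = 1.
Cage b needs two cells with sum 5, so (1,1) = 2.
Cage b's pair has sum 5, leaving (2,1) = 3.
2 is placed in column 1; hence (4,1) = 4.
Row 4 now contains 4, so (4,2) = 3.
Column 2 already has 3, which forces (3,2) = 4.
The 4 cells of cage d must have sum 13; hence (3,3) = 2.
Cage a has sum 6, so (3,4) = 3.
2 is placed in column 3, which forces (4,3) = 1.
Row 4 already has 1, which forces (4,4) = 2.
Column 2 already has 4, which forces (1,2) = 1.
Cage e has sum 8; hence (1,3) = 3.
The 3 cells of cage e must have sum 8, so (1,4) = 4.
Column 3 already has 1; hence (2,3) = 4.
The two cells of cage c must have sum 5; hence (2,4) = 1.
Completed grid: 2 1 3 4 / 3 2 4 1 / 1 4 2 3 / 4 3 1 2.

3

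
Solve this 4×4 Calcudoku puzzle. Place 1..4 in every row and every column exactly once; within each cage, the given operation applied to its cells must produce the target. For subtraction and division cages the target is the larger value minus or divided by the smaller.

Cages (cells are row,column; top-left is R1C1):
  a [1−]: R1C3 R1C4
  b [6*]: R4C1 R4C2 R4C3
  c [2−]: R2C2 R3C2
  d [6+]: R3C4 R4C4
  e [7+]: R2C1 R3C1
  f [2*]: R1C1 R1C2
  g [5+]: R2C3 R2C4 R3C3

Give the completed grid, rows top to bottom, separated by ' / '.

Row 4 needs a 4, and only R4C4 is open for it.
4 is placed in column 4, so R3C4 = 2.
Cage g needs sum 5; hence R2C3 = 3.
2 is placed in column 4; hence R2C4 = 1.
Row 3 now contains 2; hence R3C3 = 1.
Column 3 already has 1, leaving R4C3 = 2.
2 is placed in column 3; hence R1C3 = 4.
Column 4 already has 1, so R1C4 = 3.
3 is placed in row 2; hence R2C1 = 4.
Row 2 already has 1, leaving R2C2 = 2.
Cage e's pair has sum 7; hence R3C1 = 3.
The two cells of cage c must have difference 2; hence R3C2 = 4.
3 is placed in column 1; hence R4C1 = 1.
Row 4 already has 1, so R4C2 = 3.
Column 1 already has 1, leaving R1C1 = 2.
Column 2 now contains 2, leaving R1C2 = 1.

2 1 4 3 / 4 2 3 1 / 3 4 1 2 / 1 3 2 4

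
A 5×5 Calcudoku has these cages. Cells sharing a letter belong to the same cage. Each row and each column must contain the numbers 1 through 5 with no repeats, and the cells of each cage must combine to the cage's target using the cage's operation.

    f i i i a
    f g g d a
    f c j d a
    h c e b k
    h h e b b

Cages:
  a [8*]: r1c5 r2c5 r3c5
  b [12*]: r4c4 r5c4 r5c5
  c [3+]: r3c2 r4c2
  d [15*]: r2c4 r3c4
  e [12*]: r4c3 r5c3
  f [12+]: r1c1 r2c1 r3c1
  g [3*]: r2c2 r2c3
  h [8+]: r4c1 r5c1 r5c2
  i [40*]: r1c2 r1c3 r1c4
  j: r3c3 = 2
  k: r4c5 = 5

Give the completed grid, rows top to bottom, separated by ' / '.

J is a freebie, so r3c3 = 2.
Cage k is given; hence r4c5 = 5.
2 is placed in row 3, leaving r3c2 = 1.
Row 3 now contains 1, so r3c5 = 4.
Cage c's pair has sum 3; hence r4c2 = 2.
Cage i needs product 40, leaving r1c4 = 2.
Row 1 already has 2; hence r1c5 = 1.
Column 2 already has 1, so r2c2 = 3.
The two cells of cage g must have product 3, which forces r2c3 = 1.
3 is placed in row 2, which forces r2c4 = 5.
Column 5 now contains 1, leaving r2c5 = 2.
5 is placed in column 4, leaving r3c4 = 3.
Column 5 now contains 1; hence r5c5 = 3.
Cage f has sum 12, so r1c1 = 3.
Row 2 now contains 5, leaving r2c1 = 4.
Row 3 already has 3; hence r3c1 = 5.
Column 1 already has 3, leaving r4c1 = 1.
Cage e's pair has product 12, which forces r4c3 = 3.
Row 4 now contains 1, leaving r4c4 = 4.
Column 1 already has 1; hence r5c1 = 2.
Row 5 now contains 3, so r5c3 = 4.
Column 4 already has 4, so r5c4 = 1.
The 3 cells of cage i must have product 40; hence r1c2 = 4.
4 is placed in column 3, so r1c3 = 5.
Row 5 already has 4; hence r5c2 = 5.

3 4 5 2 1 / 4 3 1 5 2 / 5 1 2 3 4 / 1 2 3 4 5 / 2 5 4 1 3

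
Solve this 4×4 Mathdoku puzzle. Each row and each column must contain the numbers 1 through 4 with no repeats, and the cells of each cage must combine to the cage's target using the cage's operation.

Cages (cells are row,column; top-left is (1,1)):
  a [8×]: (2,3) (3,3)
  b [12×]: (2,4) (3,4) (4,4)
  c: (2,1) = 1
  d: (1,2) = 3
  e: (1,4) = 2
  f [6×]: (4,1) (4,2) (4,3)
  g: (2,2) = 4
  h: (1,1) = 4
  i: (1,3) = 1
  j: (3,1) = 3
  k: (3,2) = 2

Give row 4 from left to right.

2 1 3 4

Cage h is given, leaving (1,1) = 4.
Cage d is given, which forces (1,2) = 3.
Cage i is given, so (1,3) = 1.
E is a freebie; hence (1,4) = 2.
Cage c is given, which forces (2,1) = 1.
G is a freebie; hence (2,2) = 4.
4 is placed in row 2, which forces (2,3) = 2.
4 is placed in row 2; hence (2,4) = 3.
J is a freebie, so (3,1) = 3.
Cage k is a single given cell; hence (3,2) = 2.
2 is placed in column 3, which forces (3,3) = 4.
Row 3 now contains 4; hence (3,4) = 1.
Column 1 now contains 3, which forces (4,1) = 2.
Column 2 now contains 2, leaving (4,2) = 1.
2 is placed in column 3, which forces (4,3) = 3.
1 is placed in column 4, so (4,4) = 4.
Completed grid: 4 3 1 2 / 1 4 2 3 / 3 2 4 1 / 2 1 3 4.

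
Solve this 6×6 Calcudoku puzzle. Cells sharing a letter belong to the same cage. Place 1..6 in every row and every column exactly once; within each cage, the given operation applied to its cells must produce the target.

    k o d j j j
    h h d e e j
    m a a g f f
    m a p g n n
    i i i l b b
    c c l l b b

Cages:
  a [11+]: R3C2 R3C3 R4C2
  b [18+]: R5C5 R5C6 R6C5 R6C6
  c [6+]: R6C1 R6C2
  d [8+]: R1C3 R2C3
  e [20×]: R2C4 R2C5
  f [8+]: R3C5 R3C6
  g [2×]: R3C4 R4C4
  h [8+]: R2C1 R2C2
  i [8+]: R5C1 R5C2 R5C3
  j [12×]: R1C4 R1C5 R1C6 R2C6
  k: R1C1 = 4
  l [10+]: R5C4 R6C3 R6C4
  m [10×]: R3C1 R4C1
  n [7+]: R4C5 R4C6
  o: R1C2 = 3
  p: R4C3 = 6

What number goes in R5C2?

4

Cage k is given; hence R1C1 = 4.
Cage o is given; hence R1C2 = 3.
Cage p is given, so R4C3 = 6.
The two cells of cage d must have sum 8, so R1C3 = 5.
Cage d needs two cells with sum 8, leaving R2C3 = 3.
Cage j needs product 12; hence R2C6 = 1.
Column 1 needs a 3, and only R5C1 is open for it.
The only place for 1 in column 1 is R6C1.
Cage c needs two cells with sum 6, so R6C2 = 5.
The 3 cells of cage a must have sum 11, which forces R3C2 = 6.
Cage h's pair has sum 8, which forces R2C1 = 6.
Column 2 already has 6, so R2C2 = 2.
In row 3, 4 can only go at R3C3, so R3C3 = 4.
The 3 cells of cage a must have sum 11, which forces R4C2 = 1.
Row 4 now contains 1, so R4C4 = 2.
The 3 cells of cage i must have sum 8, so R5C2 = 4.
4 is placed in column 3; hence R5C3 = 1.
2 is placed in column 4, so R5C4 = 5.
4 is placed in column 3; hence R6C3 = 2.
Column 4 now contains 5, so R2C4 = 4.
The two cells of cage e must have product 20, so R2C5 = 5.
The two cells of cage m must have product 10, which forces R3C1 = 2.
2 is placed in column 4, so R3C4 = 1.
Column 5 now contains 5, leaving R3C5 = 3.
3 is placed in row 3, which forces R3C6 = 5.
2 is placed in row 4, which forces R4C1 = 5.
3 is placed in column 5, so R4C5 = 4.
Row 4 now contains 4, leaving R4C6 = 3.
The 3 cells of cage l must have sum 10; hence R6C4 = 3.
Column 5 already has 4, leaving R6C5 = 6.
Row 6 already has 6, which forces R6C6 = 4.
Column 4 now contains 1; hence R1C4 = 6.
The 4 cells of cage j must have product 12, so R1C5 = 1.
Cage j has product 12; hence R1C6 = 2.
Column 5 now contains 6, leaving R5C5 = 2.
Cage b has sum 18, leaving R5C6 = 6.
Completed grid: 4 3 5 6 1 2 / 6 2 3 4 5 1 / 2 6 4 1 3 5 / 5 1 6 2 4 3 / 3 4 1 5 2 6 / 1 5 2 3 6 4.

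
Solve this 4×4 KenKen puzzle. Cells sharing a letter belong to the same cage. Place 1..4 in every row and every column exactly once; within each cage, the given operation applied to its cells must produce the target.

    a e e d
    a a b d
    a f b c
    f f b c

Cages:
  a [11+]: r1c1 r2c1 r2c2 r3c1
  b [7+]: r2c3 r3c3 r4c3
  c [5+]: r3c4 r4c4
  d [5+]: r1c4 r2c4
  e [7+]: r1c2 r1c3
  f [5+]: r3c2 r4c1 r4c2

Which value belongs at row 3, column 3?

The only place for 3 in column 3 is r1c3.
Row 1 now contains 3, so r1c2 = 4.
Row 2 needs a 1, and only r2c3 is open for it.
The only place for 2 in row 2 is r2c2.
Cage a needs sum 11, leaving r1c1 = 2.
Row 1 now contains 2; hence r1c4 = 1.
2 is placed in column 2, so r3c2 = 1.
Cage f has sum 5; hence r4c1 = 1.
Cage f has sum 5, which forces r4c2 = 3.
Cage d needs two cells with sum 5, which forces r2c4 = 4.
Cage c's pair has sum 5; hence r3c4 = 3.
Cage c needs two cells with sum 5, which forces r4c4 = 2.
Row 2 already has 4, which forces r2c1 = 3.
Row 3 already has 3, leaving r3c1 = 4.
Cage b needs sum 7, which forces r3c3 = 2.
Row 4 already has 2, leaving r4c3 = 4.
Filled in: 2 4 3 1 / 3 2 1 4 / 4 1 2 3 / 1 3 4 2.

2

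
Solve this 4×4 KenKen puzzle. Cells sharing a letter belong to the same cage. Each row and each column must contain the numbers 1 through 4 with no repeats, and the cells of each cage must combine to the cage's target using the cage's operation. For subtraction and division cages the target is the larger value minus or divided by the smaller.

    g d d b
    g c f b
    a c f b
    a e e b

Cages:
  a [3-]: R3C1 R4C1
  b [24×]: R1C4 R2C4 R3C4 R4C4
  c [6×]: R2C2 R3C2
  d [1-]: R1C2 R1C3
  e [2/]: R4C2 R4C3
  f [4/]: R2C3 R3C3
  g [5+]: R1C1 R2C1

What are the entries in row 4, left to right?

4 1 2 3

In row 4, 3 can only go at R4C4, so R4C4 = 3.
In row 3, 3 can only go at R3C2, so R3C2 = 3.
Column 2 already has 3, which forces R2C2 = 2.
Cage e needs two cells with quotient 2, so R4C3 = 2.
The two cells of cage d must have difference 1, so R1C2 = 4.
2 is placed in column 3, so R1C3 = 3.
4 is placed in column 2, leaving R4C2 = 1.
Cage a's pair has difference 3, which forces R3C1 = 1.
1 is placed in row 3, so R3C3 = 4.
4 is placed in row 3, which forces R3C4 = 2.
1 is placed in row 4, which forces R4C1 = 4.
1 is placed in column 1, which forces R1C1 = 2.
Column 4 now contains 2; hence R1C4 = 1.
Column 1 now contains 4, so R2C1 = 3.
Column 3 already has 4, so R2C3 = 1.
Cage b has product 24, leaving R2C4 = 4.
Filled in: 2 4 3 1 / 3 2 1 4 / 1 3 4 2 / 4 1 2 3.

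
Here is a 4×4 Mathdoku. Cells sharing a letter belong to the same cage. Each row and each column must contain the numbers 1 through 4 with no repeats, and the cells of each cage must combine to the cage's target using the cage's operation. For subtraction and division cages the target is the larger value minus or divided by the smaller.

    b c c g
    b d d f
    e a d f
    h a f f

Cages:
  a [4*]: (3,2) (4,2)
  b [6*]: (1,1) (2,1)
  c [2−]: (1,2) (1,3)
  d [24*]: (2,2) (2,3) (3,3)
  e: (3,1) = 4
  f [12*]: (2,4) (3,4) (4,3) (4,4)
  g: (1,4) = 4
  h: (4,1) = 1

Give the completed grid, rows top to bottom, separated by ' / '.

G is a freebie, which forces (1,4) = 4.
Cage e is a single given cell; hence (3,1) = 4.
4 is placed in row 3, which forces (3,2) = 1.
Cage h is a single given cell; hence (4,1) = 1.
Column 2 now contains 1, leaving (4,2) = 4.
Row 4 now contains 1, so (4,3) = 2.
Row 4 now contains 1, so (4,4) = 3.
Cage c's pair has difference 2, so (1,2) = 3.
The two cells of cage c must have difference 2, so (1,3) = 1.
Cage d has product 24, which forces (2,2) = 2.
Cage d has product 24, which forces (2,3) = 4.
Cage f needs product 12; hence (2,4) = 1.
2 is placed in column 3, leaving (3,3) = 3.
Column 4 already has 3, so (3,4) = 2.
Row 1 now contains 3; hence (1,1) = 2.
Row 2 now contains 2, which forces (2,1) = 3.

2 3 1 4 / 3 2 4 1 / 4 1 3 2 / 1 4 2 3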